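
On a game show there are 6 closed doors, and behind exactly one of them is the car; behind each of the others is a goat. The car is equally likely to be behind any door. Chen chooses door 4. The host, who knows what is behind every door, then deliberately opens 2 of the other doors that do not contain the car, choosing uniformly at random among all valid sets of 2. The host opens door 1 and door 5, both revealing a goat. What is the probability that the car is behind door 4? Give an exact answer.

1/6

Apply Bayes' rule, conditioning on where the car actually is.
If it is behind either of doors 1 and 5 (prior 1/6 each): that door was opened and seen not to hold the prize — ruled out; weight (1/6)·0 = 0 each.
If it is behind any of doors 2, 3, and 6 (prior 1/6 each): the host has 6 equally likely choices, so probability 1/6; weight (1/6)·(1/6) = 1/36 each.
If it is behind door 4 (prior 1/6): the host has 10 equally likely choices, so probability 1/10; weight (1/6)·(1/10) = 1/60.
The weights sum to 1/10.
So P(the car behind door 4 | the host opened door 1 and door 5) = (1/60) / (1/10) = 1/6.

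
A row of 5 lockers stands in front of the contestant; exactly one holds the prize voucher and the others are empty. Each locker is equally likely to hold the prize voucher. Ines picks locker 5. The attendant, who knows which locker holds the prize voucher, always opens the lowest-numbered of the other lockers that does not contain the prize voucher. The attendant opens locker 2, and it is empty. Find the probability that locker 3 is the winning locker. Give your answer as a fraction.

Apply Bayes' rule, conditioning on where the prize voucher actually is.
If it is in locker 1 (prior 1/5): locker 2 is the lowest-numbered option available, probability 1; weight (1/5)·1 = 1/5.
If it is in locker 2 (prior 1/5): the attendant opened locker 2, so this case is ruled out; weight (1/5)·0 = 0.
If it is in any of lockers 3, 4, and 5 (prior 1/5 each): the attendant would have opened locker 1 instead, probability 0; weight (1/5)·0 = 0 each.
The weights sum to 1/5.
So P(the prize voucher in locker 3 | the attendant opened locker 2) = 0 / (1/5) = 0.

0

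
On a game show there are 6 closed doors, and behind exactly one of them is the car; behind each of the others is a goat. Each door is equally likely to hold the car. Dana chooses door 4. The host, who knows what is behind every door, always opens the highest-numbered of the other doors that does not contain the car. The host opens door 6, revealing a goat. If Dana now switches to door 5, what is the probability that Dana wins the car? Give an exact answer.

1/5

Condition on the true location of the car.
If it is behind any of doors 1, 2, 3, 4, and 5 (prior 1/6 each): door 6 is the highest-numbered option available, probability 1; weight (1/6)·1 = 1/6 each.
If it is behind door 6 (prior 1/6): the host opened door 6, so this case is ruled out; weight (1/6)·0 = 0.
The weights sum to 5/6.
So P(the car behind door 5 | the host opened door 6) = (1/6) / (5/6) = 1/5.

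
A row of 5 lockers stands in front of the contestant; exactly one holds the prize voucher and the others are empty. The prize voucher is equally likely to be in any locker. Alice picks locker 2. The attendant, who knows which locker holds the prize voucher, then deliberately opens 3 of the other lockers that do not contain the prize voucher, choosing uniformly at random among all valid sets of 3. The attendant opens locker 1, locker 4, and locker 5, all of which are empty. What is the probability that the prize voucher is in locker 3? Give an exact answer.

4/5

Consider each possible location of the prize voucher in turn.
If it is in any of lockers 1, 4, and 5 (prior 1/5 each): that locker was opened and seen not to hold the prize — ruled out; weight (1/5)·0 = 0 each.
If it is in locker 2 (prior 1/5): the attendant has 4 equally likely choices, so probability 1/4; weight (1/5)·(1/4) = 1/20.
If it is in locker 3 (prior 1/5): the attendant has no choice, probability 1; weight (1/5)·1 = 1/5.
The weights sum to 1/4.
So P(the prize voucher in locker 3 | the attendant opened locker 1, locker 4, and locker 5) = (1/5) / (1/4) = 4/5.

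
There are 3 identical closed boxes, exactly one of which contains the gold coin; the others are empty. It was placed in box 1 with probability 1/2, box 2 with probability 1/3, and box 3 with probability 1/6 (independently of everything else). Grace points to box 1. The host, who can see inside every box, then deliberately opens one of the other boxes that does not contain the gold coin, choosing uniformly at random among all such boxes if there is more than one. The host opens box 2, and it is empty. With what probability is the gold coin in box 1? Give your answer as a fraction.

Consider each possible location of the gold coin in turn.
If it is in box 1 (prior 1/2): the host has 2 equally likely choices, so probability 1/2; weight (1/2)·(1/2) = 1/4.
If it is in box 2 (prior 1/3): the host opened box 2, so this case is ruled out; weight (1/3)·0 = 0.
If it is in box 3 (prior 1/6): the host has no choice, probability 1; weight (1/6)·1 = 1/6.
The weights sum to 5/12.
So P(the gold coin in box 1 | the host opened box 2) = (1/4) / (5/12) = 3/5.

3/5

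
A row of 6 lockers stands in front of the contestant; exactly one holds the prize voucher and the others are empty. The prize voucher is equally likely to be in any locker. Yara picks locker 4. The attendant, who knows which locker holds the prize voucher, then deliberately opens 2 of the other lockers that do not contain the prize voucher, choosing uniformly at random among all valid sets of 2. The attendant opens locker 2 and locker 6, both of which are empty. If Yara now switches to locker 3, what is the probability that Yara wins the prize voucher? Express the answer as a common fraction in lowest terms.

Condition on the true location of the prize voucher.
If it is in any of lockers 1, 3, and 5 (prior 1/6 each): the attendant has 6 equally likely choices, so probability 1/6; weight (1/6)·(1/6) = 1/36 each.
If it is in either of lockers 2 and 6 (prior 1/6 each): that locker was opened and seen not to hold the prize — ruled out; weight (1/6)·0 = 0 each.
If it is in locker 4 (prior 1/6): the attendant has 10 equally likely choices, so probability 1/10; weight (1/6)·(1/10) = 1/60.
The weights sum to 1/10.
So P(the prize voucher in locker 3 | the attendant opened locker 2 and locker 6) = (1/36) / (1/10) = 5/18.

5/18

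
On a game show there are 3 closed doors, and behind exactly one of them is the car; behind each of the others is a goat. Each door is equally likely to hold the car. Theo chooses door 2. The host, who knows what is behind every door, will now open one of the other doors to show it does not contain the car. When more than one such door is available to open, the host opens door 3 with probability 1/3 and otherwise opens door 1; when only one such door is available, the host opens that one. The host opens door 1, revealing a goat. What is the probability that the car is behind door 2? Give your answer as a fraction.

Apply Bayes' rule, conditioning on where the car actually is.
If it is behind door 1 (prior 1/3): the host opened door 1, so this case is ruled out; weight (1/3)·0 = 0.
If it is behind door 2 (prior 1/3): door 3 is available but not opened, probability 2/3; weight (1/3)·(2/3) = 2/9.
If it is behind door 3 (prior 1/3): only door 1 is available, probability 1; weight (1/3)·1 = 1/3.
The weights sum to 5/9.
So P(the car behind door 2 | the host opened door 1) = (2/9) / (5/9) = 2/5.

2/5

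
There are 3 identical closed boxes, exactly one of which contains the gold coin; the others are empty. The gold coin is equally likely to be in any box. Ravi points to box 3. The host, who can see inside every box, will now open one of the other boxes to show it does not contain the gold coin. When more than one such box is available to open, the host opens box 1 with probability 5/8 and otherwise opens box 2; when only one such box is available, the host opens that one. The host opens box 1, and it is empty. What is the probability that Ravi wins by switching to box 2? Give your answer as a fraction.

Consider each possible location of the gold coin in turn.
If it is in box 1 (prior 1/3): the host opened box 1, so this case is ruled out; weight (1/3)·0 = 0.
If it is in box 2 (prior 1/3): only box 1 is available, probability 1; weight (1/3)·1 = 1/3.
If it is in box 3 (prior 1/3): box 1 is available, opened with probability 5/8; weight (1/3)·(5/8) = 5/24.
The weights sum to 13/24.
So P(the gold coin in box 2 | the host opened box 1) = (1/3) / (13/24) = 8/13.

8/13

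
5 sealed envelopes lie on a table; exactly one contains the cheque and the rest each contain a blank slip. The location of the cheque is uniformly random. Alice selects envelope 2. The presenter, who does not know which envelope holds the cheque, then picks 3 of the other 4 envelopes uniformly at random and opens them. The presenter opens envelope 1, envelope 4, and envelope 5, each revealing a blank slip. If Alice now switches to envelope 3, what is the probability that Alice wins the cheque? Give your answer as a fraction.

1/2

Consider each possible location of the cheque in turn.
If it is in any of envelopes 1, 4, and 5 (prior 1/5 each): that envelope was opened and seen not to hold the prize — ruled out; weight (1/5)·0 = 0 each.
If it is in either of envelopes 2 and 3 (prior 1/5 each): the presenter picks exactly this set with probability 1/4 regardless, and none is the prize; weight (1/5)·(1/4) = 1/20 each.
The weights sum to 1/10.
So P(the cheque in envelope 3 | the presenter opened envelope 1, envelope 4, and envelope 5) = (1/20) / (1/10) = 1/2.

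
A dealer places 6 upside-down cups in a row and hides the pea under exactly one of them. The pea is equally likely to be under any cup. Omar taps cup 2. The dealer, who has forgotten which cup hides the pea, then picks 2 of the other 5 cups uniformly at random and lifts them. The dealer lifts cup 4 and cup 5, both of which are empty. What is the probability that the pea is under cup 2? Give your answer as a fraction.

Condition on the true location of the pea.
If it is under any of cups 1, 2, 3, and 6 (prior 1/6 each): the dealer picks exactly this set with probability 1/10 regardless, and none is the prize; weight (1/6)·(1/10) = 1/60 each.
If it is under either of cups 4 and 5 (prior 1/6 each): that cup was opened and seen not to hold the prize — ruled out; weight (1/6)·0 = 0 each.
The weights sum to 1/15.
So P(the pea under cup 2 | the dealer opened cup 4 and cup 5) = (1/60) / (1/15) = 1/4.

1/4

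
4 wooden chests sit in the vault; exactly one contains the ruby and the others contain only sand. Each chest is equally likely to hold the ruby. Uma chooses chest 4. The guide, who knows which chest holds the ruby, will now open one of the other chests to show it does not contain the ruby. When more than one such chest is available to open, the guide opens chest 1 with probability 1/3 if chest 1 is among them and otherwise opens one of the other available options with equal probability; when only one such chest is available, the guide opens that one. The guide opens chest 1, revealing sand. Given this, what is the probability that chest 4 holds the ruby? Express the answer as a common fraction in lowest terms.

1/3

Consider each possible location of the ruby in turn.
If it is in chest 1 (prior 1/4): the guide opened chest 1, so this case is ruled out; weight (1/4)·0 = 0.
If it is in any of chests 2, 3, and 4 (prior 1/4 each): chest 1 is available, opened with probability 1/3; weight (1/4)·(1/3) = 1/12 each.
The weights sum to 1/4.
So P(the ruby in chest 4 | the guide opened chest 1) = (1/12) / (1/4) = 1/3.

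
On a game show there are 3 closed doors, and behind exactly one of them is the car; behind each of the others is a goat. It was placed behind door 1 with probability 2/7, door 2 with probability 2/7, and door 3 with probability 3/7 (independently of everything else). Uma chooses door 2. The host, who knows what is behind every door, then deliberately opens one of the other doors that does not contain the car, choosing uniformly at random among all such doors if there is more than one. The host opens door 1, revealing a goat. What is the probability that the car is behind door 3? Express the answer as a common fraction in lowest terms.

3/4

Condition on the true location of the car.
If it is behind door 1 (prior 2/7): the host opened door 1, so this case is ruled out; weight (2/7)·0 = 0.
If it is behind door 2 (prior 2/7): the host has 2 equally likely choices, so probability 1/2; weight (2/7)·(1/2) = 1/7.
If it is behind door 3 (prior 3/7): the host has no choice, probability 1; weight (3/7)·1 = 3/7.
The weights sum to 4/7.
So P(the car behind door 3 | the host opened door 1) = (3/7) / (4/7) = 3/4.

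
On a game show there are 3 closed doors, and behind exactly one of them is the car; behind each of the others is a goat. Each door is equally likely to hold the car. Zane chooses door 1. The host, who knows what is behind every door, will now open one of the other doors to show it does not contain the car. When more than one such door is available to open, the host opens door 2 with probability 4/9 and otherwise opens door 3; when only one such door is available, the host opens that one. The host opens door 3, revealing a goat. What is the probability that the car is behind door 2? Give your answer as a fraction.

Condition on the true location of the car.
If it is behind door 1 (prior 1/3): door 2 is available but not opened, probability 5/9; weight (1/3)·(5/9) = 5/27.
If it is behind door 2 (prior 1/3): only door 3 is available, probability 1; weight (1/3)·1 = 1/3.
If it is behind door 3 (prior 1/3): the host opened door 3, so this case is ruled out; weight (1/3)·0 = 0.
The weights sum to 14/27.
So P(the car behind door 2 | the host opened door 3) = (1/3) / (14/27) = 9/14.

9/14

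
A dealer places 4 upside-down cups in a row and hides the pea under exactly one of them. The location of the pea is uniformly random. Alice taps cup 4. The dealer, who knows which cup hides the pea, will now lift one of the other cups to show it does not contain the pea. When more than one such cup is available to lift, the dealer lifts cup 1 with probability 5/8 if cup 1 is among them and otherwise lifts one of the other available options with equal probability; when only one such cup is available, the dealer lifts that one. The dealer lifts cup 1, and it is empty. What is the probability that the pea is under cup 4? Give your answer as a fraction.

Consider each possible location of the pea in turn.
If it is under cup 1 (prior 1/4): the dealer opened cup 1, so this case is ruled out; weight (1/4)·0 = 0.
If it is under any of cups 2, 3, and 4 (prior 1/4 each): cup 1 is available, opened with probability 5/8; weight (1/4)·(5/8) = 5/32 each.
The weights sum to 15/32.
So P(the pea under cup 4 | the dealer opened cup 1) = (5/32) / (15/32) = 1/3.

1/3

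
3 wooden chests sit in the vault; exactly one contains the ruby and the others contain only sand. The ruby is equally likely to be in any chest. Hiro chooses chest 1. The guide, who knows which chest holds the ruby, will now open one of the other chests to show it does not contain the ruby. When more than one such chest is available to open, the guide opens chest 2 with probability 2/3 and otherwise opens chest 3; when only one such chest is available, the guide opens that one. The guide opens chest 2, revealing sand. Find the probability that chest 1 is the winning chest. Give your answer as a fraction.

Consider each possible location of the ruby in turn.
If it is in chest 1 (prior 1/3): chest 2 is available, opened with probability 2/3; weight (1/3)·(2/3) = 2/9.
If it is in chest 2 (prior 1/3): the guide opened chest 2, so this case is ruled out; weight (1/3)·0 = 0.
If it is in chest 3 (prior 1/3): only chest 2 is available, probability 1; weight (1/3)·1 = 1/3.
The weights sum to 5/9.
So P(the ruby in chest 1 | the guide opened chest 2) = (2/9) / (5/9) = 2/5.

2/5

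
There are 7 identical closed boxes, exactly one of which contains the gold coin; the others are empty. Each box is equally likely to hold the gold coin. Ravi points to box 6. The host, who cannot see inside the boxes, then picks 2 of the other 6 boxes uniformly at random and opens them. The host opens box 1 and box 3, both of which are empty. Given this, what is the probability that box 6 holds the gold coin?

Apply Bayes' rule, conditioning on where the gold coin actually is.
If it is in either of boxes 1 and 3 (prior 1/7 each): that box was opened and seen not to hold the prize — ruled out; weight (1/7)·0 = 0 each.
If it is in any of boxes 2, 4, 5, 6, and 7 (prior 1/7 each): the host picks exactly this set with probability 1/15 regardless, and none is the prize; weight (1/7)·(1/15) = 1/105 each.
The weights sum to 1/21.
So P(the gold coin in box 6 | the host opened box 1 and box 3) = (1/105) / (1/21) = 1/5.

1/5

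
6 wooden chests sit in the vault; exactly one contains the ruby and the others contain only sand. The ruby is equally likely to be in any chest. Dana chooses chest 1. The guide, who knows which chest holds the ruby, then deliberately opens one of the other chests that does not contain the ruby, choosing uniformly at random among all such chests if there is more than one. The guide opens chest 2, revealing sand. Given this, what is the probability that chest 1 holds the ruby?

Apply Bayes' rule, conditioning on where the ruby actually is.
If it is in chest 1 (prior 1/6): the guide has 5 equally likely choices, so probability 1/5; weight (1/6)·(1/5) = 1/30.
If it is in chest 2 (prior 1/6): the guide opened chest 2, so this case is ruled out; weight (1/6)·0 = 0.
If it is in any of chests 3, 4, 5, and 6 (prior 1/6 each): the guide has 4 equally likely choices, so probability 1/4; weight (1/6)·(1/4) = 1/24 each.
The weights sum to 1/5.
So P(the ruby in chest 1 | the guide opened chest 2) = (1/30) / (1/5) = 1/6.

1/6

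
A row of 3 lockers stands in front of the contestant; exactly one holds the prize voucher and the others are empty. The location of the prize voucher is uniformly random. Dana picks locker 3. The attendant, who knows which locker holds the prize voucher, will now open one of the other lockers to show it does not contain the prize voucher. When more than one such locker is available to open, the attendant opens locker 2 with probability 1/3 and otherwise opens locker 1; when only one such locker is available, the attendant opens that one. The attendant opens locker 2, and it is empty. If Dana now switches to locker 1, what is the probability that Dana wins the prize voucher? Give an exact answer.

Consider each possible location of the prize voucher in turn.
If it is in locker 1 (prior 1/3): only locker 2 is available, probability 1; weight (1/3)·1 = 1/3.
If it is in locker 2 (prior 1/3): the attendant opened locker 2, so this case is ruled out; weight (1/3)·0 = 0.
If it is in locker 3 (prior 1/3): locker 2 is available, opened with probability 1/3; weight (1/3)·(1/3) = 1/9.
The weights sum to 4/9.
So P(the prize voucher in locker 1 | the attendant opened locker 2) = (1/3) / (4/9) = 3/4.

3/4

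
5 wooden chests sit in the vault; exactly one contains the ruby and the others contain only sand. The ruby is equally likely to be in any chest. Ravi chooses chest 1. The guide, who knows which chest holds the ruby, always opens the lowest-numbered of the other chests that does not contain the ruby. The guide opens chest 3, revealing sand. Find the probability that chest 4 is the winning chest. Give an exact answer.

0

Apply Bayes' rule, conditioning on where the ruby actually is.
If it is in any of chests 1, 4, and 5 (prior 1/5 each): the guide would have opened chest 2 instead, probability 0; weight (1/5)·0 = 0 each.
If it is in chest 2 (prior 1/5): chest 3 is the lowest-numbered option available, probability 1; weight (1/5)·1 = 1/5.
If it is in chest 3 (prior 1/5): the guide opened chest 3, so this case is ruled out; weight (1/5)·0 = 0.
The weights sum to 1/5.
So P(the ruby in chest 4 | the guide opened chest 3) = 0 / (1/5) = 0.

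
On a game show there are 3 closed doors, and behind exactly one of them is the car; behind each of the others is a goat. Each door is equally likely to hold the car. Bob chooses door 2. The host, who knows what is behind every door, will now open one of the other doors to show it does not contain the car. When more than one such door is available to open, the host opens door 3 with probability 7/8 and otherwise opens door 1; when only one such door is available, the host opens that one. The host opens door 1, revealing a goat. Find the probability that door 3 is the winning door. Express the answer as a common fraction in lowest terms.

Consider each possible location of the car in turn.
If it is behind door 1 (prior 1/3): the host opened door 1, so this case is ruled out; weight (1/3)·0 = 0.
If it is behind door 2 (prior 1/3): door 3 is available but not opened, probability 1/8; weight (1/3)·(1/8) = 1/24.
If it is behind door 3 (prior 1/3): only door 1 is available, probability 1; weight (1/3)·1 = 1/3.
The weights sum to 3/8.
So P(the car behind door 3 | the host opened door 1) = (1/3) / (3/8) = 8/9.

8/9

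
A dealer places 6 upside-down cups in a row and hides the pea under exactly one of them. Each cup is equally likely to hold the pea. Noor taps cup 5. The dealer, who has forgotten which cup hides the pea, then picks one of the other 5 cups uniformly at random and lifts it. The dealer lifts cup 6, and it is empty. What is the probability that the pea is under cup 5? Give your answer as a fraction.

Because the dealer chose which cup to lift without knowing where the pea is, the choice is independent of the prize location. Learning that cup 6 does not hold the pea simply rules out that one location and leaves the remaining 5 cups still equally likely by symmetry.
So P(the pea under cup 5) = 1/5.

1/5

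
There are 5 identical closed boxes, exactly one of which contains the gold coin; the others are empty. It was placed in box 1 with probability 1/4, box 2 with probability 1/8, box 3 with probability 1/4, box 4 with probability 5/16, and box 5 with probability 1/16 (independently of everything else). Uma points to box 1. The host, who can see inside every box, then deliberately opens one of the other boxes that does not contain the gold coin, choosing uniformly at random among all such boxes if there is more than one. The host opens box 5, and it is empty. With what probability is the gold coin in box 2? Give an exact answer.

Condition on the true location of the gold coin.
If it is in box 1 (prior 1/4): the host has 4 equally likely choices, so probability 1/4; weight (1/4)·(1/4) = 1/16.
If it is in box 2 (prior 1/8): the host has 3 equally likely choices, so probability 1/3; weight (1/8)·(1/3) = 1/24.
If it is in box 3 (prior 1/4): the host has 3 equally likely choices, so probability 1/3; weight (1/4)·(1/3) = 1/12.
If it is in box 4 (prior 5/16): the host has 3 equally likely choices, so probability 1/3; weight (5/16)·(1/3) = 5/48.
If it is in box 5 (prior 1/16): the host opened box 5, so this case is ruled out; weight (1/16)·0 = 0.
The weights sum to 7/24.
So P(the gold coin in box 2 | the host opened box 5) = (1/24) / (7/24) = 1/7.

1/7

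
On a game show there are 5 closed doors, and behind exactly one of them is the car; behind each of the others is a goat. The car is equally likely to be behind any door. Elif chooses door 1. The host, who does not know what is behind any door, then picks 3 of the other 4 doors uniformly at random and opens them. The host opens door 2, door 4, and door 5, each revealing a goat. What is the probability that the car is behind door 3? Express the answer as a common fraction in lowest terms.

Consider each possible location of the car in turn.
If it is behind either of doors 1 and 3 (prior 1/5 each): the host picks exactly this set with probability 1/4 regardless, and none is the prize; weight (1/5)·(1/4) = 1/20 each.
If it is behind any of doors 2, 4, and 5 (prior 1/5 each): that door was opened and seen not to hold the prize — ruled out; weight (1/5)·0 = 0 each.
The weights sum to 1/10.
So P(the car behind door 3 | the host opened door 2, door 4, and door 5) = (1/20) / (1/10) = 1/2.

1/2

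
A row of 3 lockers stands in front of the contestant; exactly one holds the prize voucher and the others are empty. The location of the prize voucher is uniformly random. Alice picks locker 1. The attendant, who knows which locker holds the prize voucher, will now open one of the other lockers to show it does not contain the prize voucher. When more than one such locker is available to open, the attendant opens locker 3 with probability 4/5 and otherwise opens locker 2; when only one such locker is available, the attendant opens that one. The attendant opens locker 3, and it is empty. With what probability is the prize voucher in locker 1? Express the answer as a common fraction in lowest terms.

Apply Bayes' rule, conditioning on where the prize voucher actually is.
If it is in locker 1 (prior 1/3): locker 3 is available, opened with probability 4/5; weight (1/3)·(4/5) = 4/15.
If it is in locker 2 (prior 1/3): only locker 3 is available, probability 1; weight (1/3)·1 = 1/3.
If it is in locker 3 (prior 1/3): the attendant opened locker 3, so this case is ruled out; weight (1/3)·0 = 0.
The weights sum to 3/5.
So P(the prize voucher in locker 1 | the attendant opened locker 3) = (4/15) / (3/5) = 4/9.

4/9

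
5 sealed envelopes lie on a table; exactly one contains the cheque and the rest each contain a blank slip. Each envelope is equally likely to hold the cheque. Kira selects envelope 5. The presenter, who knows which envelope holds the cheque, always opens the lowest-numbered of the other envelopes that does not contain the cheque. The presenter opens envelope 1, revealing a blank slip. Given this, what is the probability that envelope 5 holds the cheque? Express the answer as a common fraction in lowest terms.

1/4

Condition on the true location of the cheque.
If it is in envelope 1 (prior 1/5): the presenter opened envelope 1, so this case is ruled out; weight (1/5)·0 = 0.
If it is in any of envelopes 2, 3, 4, and 5 (prior 1/5 each): envelope 1 is the lowest-numbered option available, probability 1; weight (1/5)·1 = 1/5 each.
The weights sum to 4/5.
So P(the cheque in envelope 5 | the presenter opened envelope 1) = (1/5) / (4/5) = 1/4.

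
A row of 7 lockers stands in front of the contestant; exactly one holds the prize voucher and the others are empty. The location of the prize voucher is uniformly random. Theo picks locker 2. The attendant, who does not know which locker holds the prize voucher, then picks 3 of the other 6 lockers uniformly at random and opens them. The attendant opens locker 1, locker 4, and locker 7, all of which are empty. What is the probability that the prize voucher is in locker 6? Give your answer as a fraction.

1/4

Apply Bayes' rule, conditioning on where the prize voucher actually is.
If it is in any of lockers 1, 4, and 7 (prior 1/7 each): that locker was opened and seen not to hold the prize — ruled out; weight (1/7)·0 = 0 each.
If it is in any of lockers 2, 3, 5, and 6 (prior 1/7 each): the attendant picks exactly this set with probability 1/20 regardless, and none is the prize; weight (1/7)·(1/20) = 1/140 each.
The weights sum to 1/35.
So P(the prize voucher in locker 6 | the attendant opened locker 1, locker 4, and locker 7) = (1/140) / (1/35) = 1/4.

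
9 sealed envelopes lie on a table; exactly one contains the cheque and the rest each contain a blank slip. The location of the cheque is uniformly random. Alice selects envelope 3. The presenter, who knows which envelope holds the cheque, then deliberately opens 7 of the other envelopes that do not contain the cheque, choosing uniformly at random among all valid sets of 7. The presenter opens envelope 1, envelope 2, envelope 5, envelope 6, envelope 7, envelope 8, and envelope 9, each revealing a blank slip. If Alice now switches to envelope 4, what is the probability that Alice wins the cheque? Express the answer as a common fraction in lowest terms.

8/9

Consider each possible location of the cheque in turn.
If it is in any of envelopes 1, 2, 5, 6, 7, 8, and 9 (prior 1/9 each): that envelope was opened and seen not to hold the prize — ruled out; weight (1/9)·0 = 0 each.
If it is in envelope 3 (prior 1/9): the presenter has 8 equally likely choices, so probability 1/8; weight (1/9)·(1/8) = 1/72.
If it is in envelope 4 (prior 1/9): the presenter has no choice, probability 1; weight (1/9)·1 = 1/9.
The weights sum to 1/8.
So P(the cheque in envelope 4 | the presenter opened envelope 1, envelope 2, envelope 5, envelope 6, envelope 7, envelope 8, and envelope 9) = (1/9) / (1/8) = 8/9.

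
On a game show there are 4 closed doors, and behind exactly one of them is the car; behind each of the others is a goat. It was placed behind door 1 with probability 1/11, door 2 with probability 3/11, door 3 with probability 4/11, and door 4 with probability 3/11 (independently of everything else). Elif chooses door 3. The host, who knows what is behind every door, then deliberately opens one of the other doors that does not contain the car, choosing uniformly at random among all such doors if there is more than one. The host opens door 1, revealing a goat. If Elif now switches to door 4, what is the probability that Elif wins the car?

Condition on the true location of the car.
If it is behind door 1 (prior 1/11): the host opened door 1, so this case is ruled out; weight (1/11)·0 = 0.
If it is behind either of doors 2 and 4 (prior 3/11 each): the host has 2 equally likely choices, so probability 1/2; weight (3/11)·(1/2) = 3/22 each.
If it is behind door 3 (prior 4/11): the host has 3 equally likely choices, so probability 1/3; weight (4/11)·(1/3) = 4/33.
The weights sum to 13/33.
So P(the car behind door 4 | the host opened door 1) = (3/22) / (13/33) = 9/26.

9/26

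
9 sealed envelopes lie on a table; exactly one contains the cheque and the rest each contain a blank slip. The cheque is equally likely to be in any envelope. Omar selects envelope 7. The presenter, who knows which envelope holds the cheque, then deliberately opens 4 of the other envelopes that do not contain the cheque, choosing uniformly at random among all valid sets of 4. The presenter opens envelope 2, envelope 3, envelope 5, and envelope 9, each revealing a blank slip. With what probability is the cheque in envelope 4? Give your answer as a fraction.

Consider each possible location of the cheque in turn.
If it is in any of envelopes 1, 4, 6, and 8 (prior 1/9 each): the presenter has 35 equally likely choices, so probability 1/35; weight (1/9)·(1/35) = 1/315 each.
If it is in any of envelopes 2, 3, 5, and 9 (prior 1/9 each): that envelope was opened and seen not to hold the prize — ruled out; weight (1/9)·0 = 0 each.
If it is in envelope 7 (prior 1/9): the presenter has 70 equally likely choices, so probability 1/70; weight (1/9)·(1/70) = 1/630.
The weights sum to 1/70.
So P(the cheque in envelope 4 | the presenter opened envelope 2, envelope 3, envelope 5, and envelope 9) = (1/315) / (1/70) = 2/9.

2/9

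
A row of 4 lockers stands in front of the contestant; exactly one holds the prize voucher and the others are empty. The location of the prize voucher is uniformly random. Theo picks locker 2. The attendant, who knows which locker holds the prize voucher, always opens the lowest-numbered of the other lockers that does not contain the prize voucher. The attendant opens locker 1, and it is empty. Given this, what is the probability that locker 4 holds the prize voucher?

1/3

Consider each possible location of the prize voucher in turn.
If it is in locker 1 (prior 1/4): the attendant opened locker 1, so this case is ruled out; weight (1/4)·0 = 0.
If it is in any of lockers 2, 3, and 4 (prior 1/4 each): locker 1 is the lowest-numbered option available, probability 1; weight (1/4)·1 = 1/4 each.
The weights sum to 3/4.
So P(the prize voucher in locker 4 | the attendant opened locker 1) = (1/4) / (3/4) = 1/3.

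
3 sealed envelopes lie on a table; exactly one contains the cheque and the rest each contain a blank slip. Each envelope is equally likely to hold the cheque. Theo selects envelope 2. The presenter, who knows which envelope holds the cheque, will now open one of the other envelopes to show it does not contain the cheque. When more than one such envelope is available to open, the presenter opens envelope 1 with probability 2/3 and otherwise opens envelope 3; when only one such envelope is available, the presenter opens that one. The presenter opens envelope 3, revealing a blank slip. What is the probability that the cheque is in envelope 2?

Condition on the true location of the cheque.
If it is in envelope 1 (prior 1/3): only envelope 3 is available, probability 1; weight (1/3)·1 = 1/3.
If it is in envelope 2 (prior 1/3): envelope 1 is available but not opened, probability 1/3; weight (1/3)·(1/3) = 1/9.
If it is in envelope 3 (prior 1/3): the presenter opened envelope 3, so this case is ruled out; weight (1/3)·0 = 0.
The weights sum to 4/9.
So P(the cheque in envelope 2 | the presenter opened envelope 3) = (1/9) / (4/9) = 1/4.

1/4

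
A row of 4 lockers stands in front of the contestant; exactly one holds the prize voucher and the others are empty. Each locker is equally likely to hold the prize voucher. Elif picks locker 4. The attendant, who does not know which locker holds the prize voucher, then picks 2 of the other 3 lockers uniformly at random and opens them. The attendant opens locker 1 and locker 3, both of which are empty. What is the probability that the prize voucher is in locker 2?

1/2

Condition on the true location of the prize voucher.
If it is in either of lockers 1 and 3 (prior 1/4 each): that locker was opened and seen not to hold the prize — ruled out; weight (1/4)·0 = 0 each.
If it is in either of lockers 2 and 4 (prior 1/4 each): the attendant picks exactly this set with probability 1/3 regardless, and none is the prize; weight (1/4)·(1/3) = 1/12 each.
The weights sum to 1/6.
So P(the prize voucher in locker 2 | the attendant opened locker 1 and locker 3) = (1/12) / (1/6) = 1/2.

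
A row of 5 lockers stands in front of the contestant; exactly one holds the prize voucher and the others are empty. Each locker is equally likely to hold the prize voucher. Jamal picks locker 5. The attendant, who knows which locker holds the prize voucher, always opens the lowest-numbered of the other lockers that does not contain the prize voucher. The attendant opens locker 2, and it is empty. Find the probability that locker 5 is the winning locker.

0

Condition on the true location of the prize voucher.
If it is in locker 1 (prior 1/5): locker 2 is the lowest-numbered option available, probability 1; weight (1/5)·1 = 1/5.
If it is in locker 2 (prior 1/5): the attendant opened locker 2, so this case is ruled out; weight (1/5)·0 = 0.
If it is in any of lockers 3, 4, and 5 (prior 1/5 each): the attendant would have opened locker 1 instead, probability 0; weight (1/5)·0 = 0 each.
The weights sum to 1/5.
So P(the prize voucher in locker 5 | the attendant opened locker 2) = 0 / (1/5) = 0.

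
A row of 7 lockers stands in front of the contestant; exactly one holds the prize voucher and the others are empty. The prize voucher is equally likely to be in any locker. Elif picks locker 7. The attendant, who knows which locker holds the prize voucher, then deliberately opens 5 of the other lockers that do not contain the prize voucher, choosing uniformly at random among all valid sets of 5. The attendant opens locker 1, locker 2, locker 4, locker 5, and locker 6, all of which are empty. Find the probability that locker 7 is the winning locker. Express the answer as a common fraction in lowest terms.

Apply Bayes' rule, conditioning on where the prize voucher actually is.
If it is in any of lockers 1, 2, 4, 5, and 6 (prior 1/7 each): that locker was opened and seen not to hold the prize — ruled out; weight (1/7)·0 = 0 each.
If it is in locker 3 (prior 1/7): the attendant has no choice, probability 1; weight (1/7)·1 = 1/7.
If it is in locker 7 (prior 1/7): the attendant has 6 equally likely choices, so probability 1/6; weight (1/7)·(1/6) = 1/42.
The weights sum to 1/6.
So P(the prize voucher in locker 7 | the attendant opened locker 1, locker 2, locker 4, locker 5, and locker 6) = (1/42) / (1/6) = 1/7.

1/7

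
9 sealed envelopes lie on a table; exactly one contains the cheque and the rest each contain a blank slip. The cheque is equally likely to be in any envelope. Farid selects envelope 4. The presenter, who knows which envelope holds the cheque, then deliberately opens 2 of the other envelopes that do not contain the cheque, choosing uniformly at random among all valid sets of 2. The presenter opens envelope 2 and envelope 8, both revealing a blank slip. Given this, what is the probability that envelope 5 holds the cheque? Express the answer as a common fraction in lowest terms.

4/27

Condition on the true location of the cheque.
If it is in any of envelopes 1, 3, 5, 6, 7, and 9 (prior 1/9 each): the presenter has 21 equally likely choices, so probability 1/21; weight (1/9)·(1/21) = 1/189 each.
If it is in either of envelopes 2 and 8 (prior 1/9 each): that envelope was opened and seen not to hold the prize — ruled out; weight (1/9)·0 = 0 each.
If it is in envelope 4 (prior 1/9): the presenter has 28 equally likely choices, so probability 1/28; weight (1/9)·(1/28) = 1/252.
The weights sum to 1/28.
So P(the cheque in envelope 5 | the presenter opened envelope 2 and envelope 8) = (1/189) / (1/28) = 4/27.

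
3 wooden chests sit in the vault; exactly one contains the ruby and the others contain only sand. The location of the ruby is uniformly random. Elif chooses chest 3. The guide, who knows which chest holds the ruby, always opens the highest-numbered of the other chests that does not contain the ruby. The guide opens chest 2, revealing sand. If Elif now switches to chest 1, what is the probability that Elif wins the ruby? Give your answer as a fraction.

1/2

Apply Bayes' rule, conditioning on where the ruby actually is.
If it is in either of chests 1 and 3 (prior 1/3 each): chest 2 is the highest-numbered option available, probability 1; weight (1/3)·1 = 1/3 each.
If it is in chest 2 (prior 1/3): the guide opened chest 2, so this case is ruled out; weight (1/3)·0 = 0.
The weights sum to 2/3.
So P(the ruby in chest 1 | the guide opened chest 2) = (1/3) / (2/3) = 1/2.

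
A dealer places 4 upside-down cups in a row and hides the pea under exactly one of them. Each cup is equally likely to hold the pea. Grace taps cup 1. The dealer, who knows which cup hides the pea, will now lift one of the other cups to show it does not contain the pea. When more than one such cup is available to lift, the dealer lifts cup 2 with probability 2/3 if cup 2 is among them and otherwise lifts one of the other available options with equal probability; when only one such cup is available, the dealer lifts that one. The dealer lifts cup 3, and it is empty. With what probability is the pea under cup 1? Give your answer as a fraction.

1/6

Consider each possible location of the pea in turn.
If it is under cup 1 (prior 1/4): cup 2 is available but not opened; cup 3 gets probability (1 − 2/3)/2 = 1/6; weight (1/4)·(1/6) = 1/24.
If it is under cup 2 (prior 1/4): cup 2 holds the prize so is unavailable; the dealer chooses uniformly among the 2 others, probability 1/2; weight (1/4)·(1/2) = 1/8.
If it is under cup 3 (prior 1/4): the dealer opened cup 3, so this case is ruled out; weight (1/4)·0 = 0.
If it is under cup 4 (prior 1/4): cup 2 is available but not opened, probability 1/3; weight (1/4)·(1/3) = 1/12.
The weights sum to 1/4.
So P(the pea under cup 1 | the dealer opened cup 3) = (1/24) / (1/4) = 1/6.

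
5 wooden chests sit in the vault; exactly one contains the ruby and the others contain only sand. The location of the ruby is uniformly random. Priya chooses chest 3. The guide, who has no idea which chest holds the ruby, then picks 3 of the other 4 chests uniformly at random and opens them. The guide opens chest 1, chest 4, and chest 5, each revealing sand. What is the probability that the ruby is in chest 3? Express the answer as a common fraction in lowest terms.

Apply Bayes' rule, conditioning on where the ruby actually is.
If it is in any of chests 1, 4, and 5 (prior 1/5 each): that chest was opened and seen not to hold the prize — ruled out; weight (1/5)·0 = 0 each.
If it is in either of chests 2 and 3 (prior 1/5 each): the guide picks exactly this set with probability 1/4 regardless, and none is the prize; weight (1/5)·(1/4) = 1/20 each.
The weights sum to 1/10.
So P(the ruby in chest 3 | the guide opened chest 1, chest 4, and chest 5) = (1/20) / (1/10) = 1/2.

1/2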